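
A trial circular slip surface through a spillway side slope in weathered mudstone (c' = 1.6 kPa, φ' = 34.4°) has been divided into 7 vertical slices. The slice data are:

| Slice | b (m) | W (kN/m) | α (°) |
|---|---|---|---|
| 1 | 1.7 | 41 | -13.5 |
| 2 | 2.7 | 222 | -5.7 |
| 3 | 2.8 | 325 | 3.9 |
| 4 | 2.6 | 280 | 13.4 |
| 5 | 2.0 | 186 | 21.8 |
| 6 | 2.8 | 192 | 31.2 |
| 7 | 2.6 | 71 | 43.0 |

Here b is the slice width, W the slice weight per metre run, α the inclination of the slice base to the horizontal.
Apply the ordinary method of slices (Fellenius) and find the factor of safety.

FS = 3.24

Ordinary method of slices: FS = Σ[c'·Δl_i + (W_i cosα_i)·tanφ'] / Σ W_i sinα_i, with Δl_i = b_i / cosα_i.
Slice 1: Δl = 1.7/cos(-13.5°) = 1.748 m; N'_1 = 41·cos(-13.5°) = 39.9; c'Δl = 2.80; W sinα = -9.6
Slice 2: Δl = 2.7/cos(-5.7°) = 2.713 m; N'_2 = 222·cos(-5.7°) = 220.9; c'Δl = 4.34; W sinα = -22.0
Slice 3: Δl = 2.8/cos3.9° = 2.806 m; N'_3 = 325·cos3.9° = 324.2; c'Δl = 4.49; W sinα = 22.1
Slice 4: Δl = 2.6/cos13.4° = 2.673 m; N'_4 = 280·cos13.4° = 272.4; c'Δl = 4.28; W sinα = 64.9
Slice 5: Δl = 2.0/cos21.8° = 2.154 m; N'_5 = 186·cos21.8° = 172.7; c'Δl = 3.45; W sinα = 69.1
Slice 6: Δl = 2.8/cos31.2° = 3.273 m; N'_6 = 192·cos31.2° = 164.2; c'Δl = 5.24; W sinα = 99.5
Slice 7: Δl = 2.6/cos43.0° = 3.555 m; N'_7 = 71·cos43.0° = 51.9; c'Δl = 5.69; W sinα = 48.4
Σc'Δl = 30.3 kN/m; ΣN' = 1246.2 kN/m; ΣW sinα = 272.3 kN/m
Resisting = 30.3 + 1246.2·tan34.4° = 30.3 + 853.3 = 883.6 kN/m
FS = 883.6 / 272.3 = 3.245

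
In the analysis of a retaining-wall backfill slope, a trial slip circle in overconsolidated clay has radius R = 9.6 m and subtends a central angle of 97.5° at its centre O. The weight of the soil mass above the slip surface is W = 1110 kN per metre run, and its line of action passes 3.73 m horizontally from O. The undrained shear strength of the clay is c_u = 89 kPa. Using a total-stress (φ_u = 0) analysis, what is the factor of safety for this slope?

Taking moments about the centre O, the resisting moment is provided by the undrained shear strength acting along the arc:
Arc length L_a = R·θ = 9.6·(97.5°·π/180) = 9.6·1.7017 = 16.34 m
M_R = c_u·L_a·R = 89·16.34·9.6 = 13957.7 kN·m/m
M_D = W·d = 1110·3.73 = 4140.3 kN·m/m
FS = M_R / M_D = 13957.7 / 4140.3 = 3.371

FS = 3.37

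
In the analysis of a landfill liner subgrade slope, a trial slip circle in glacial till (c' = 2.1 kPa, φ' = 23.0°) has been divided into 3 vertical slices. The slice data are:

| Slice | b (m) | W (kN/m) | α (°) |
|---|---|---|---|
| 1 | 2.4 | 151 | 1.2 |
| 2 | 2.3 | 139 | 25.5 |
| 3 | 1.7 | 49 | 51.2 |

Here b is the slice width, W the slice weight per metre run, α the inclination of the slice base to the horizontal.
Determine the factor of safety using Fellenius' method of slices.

FS = 1.45

Ordinary method of slices: FS = Σ[c'·Δl_i + (W_i cosα_i)·tanφ'] / Σ W_i sinα_i, with Δl_i = b_i / cosα_i.
Slice 1: Δl = 2.4/cos1.2° = 2.401 m; N'_1 = 151·cos1.2° = 151.0; c'Δl = 5.04; W sinα = 3.2
Slice 2: Δl = 2.3/cos25.5° = 2.548 m; N'_2 = 139·cos25.5° = 125.5; c'Δl = 5.35; W sinα = 59.8
Slice 3: Δl = 1.7/cos51.2° = 2.713 m; N'_3 = 49·cos51.2° = 30.7; c'Δl = 5.70; W sinα = 38.2
Σc'Δl = 16.1 kN/m; ΣN' = 307.1 kN/m; ΣW sinα = 101.2 kN/m
Resisting = 16.1 + 307.1·tan23.0° = 16.1 + 130.4 = 146.5 kN/m
FS = 146.5 / 101.2 = 1.447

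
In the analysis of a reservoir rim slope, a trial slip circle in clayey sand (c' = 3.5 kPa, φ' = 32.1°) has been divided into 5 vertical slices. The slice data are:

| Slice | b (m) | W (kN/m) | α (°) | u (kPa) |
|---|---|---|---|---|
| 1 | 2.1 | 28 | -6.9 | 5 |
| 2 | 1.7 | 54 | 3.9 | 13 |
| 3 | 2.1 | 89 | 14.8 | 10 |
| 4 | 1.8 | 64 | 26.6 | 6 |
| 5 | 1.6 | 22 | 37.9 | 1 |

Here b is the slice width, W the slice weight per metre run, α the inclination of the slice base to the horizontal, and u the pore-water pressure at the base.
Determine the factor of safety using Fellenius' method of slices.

Ordinary method of slices: FS = Σ[c'·Δl_i + (W_i cosα_i − u_i·Δl_i)·tanφ'] / Σ W_i sinα_i, with Δl_i = b_i / cosα_i.
Slice 1: Δl = 2.1/cos(-6.9°) = 2.115 m; N'_1 = 28·cos(-6.9°) − 5·2.115 = 17.2; c'Δl = 7.40; W sinα = -3.4
Slice 2: Δl = 1.7/cos3.9° = 1.704 m; N'_2 = 54·cos3.9° − 13·1.704 = 31.7; c'Δl = 5.96; W sinα = 3.7
Slice 3: Δl = 2.1/cos14.8° = 2.172 m; N'_3 = 89·cos14.8° − 10·2.172 = 64.3; c'Δl = 7.60; W sinα = 22.7
Slice 4: Δl = 1.8/cos26.6° = 2.013 m; N'_4 = 64·cos26.6° − 6·2.013 = 45.1; c'Δl = 7.05; W sinα = 28.7
Slice 5: Δl = 1.6/cos37.9° = 2.028 m; N'_5 = 22·cos37.9° − 1·2.028 = 15.3; c'Δl = 7.10; W sinα = 13.5
Σc'Δl = 35.1 kN/m; ΣN' = 173.8 kN/m; ΣW sinα = 65.2 kN/m
Resisting = 35.1 + 173.8·tan32.1° = 35.1 + 109.0 = 144.1 kN/m
FS = 144.1 / 65.2 = 2.210

FS = 2.21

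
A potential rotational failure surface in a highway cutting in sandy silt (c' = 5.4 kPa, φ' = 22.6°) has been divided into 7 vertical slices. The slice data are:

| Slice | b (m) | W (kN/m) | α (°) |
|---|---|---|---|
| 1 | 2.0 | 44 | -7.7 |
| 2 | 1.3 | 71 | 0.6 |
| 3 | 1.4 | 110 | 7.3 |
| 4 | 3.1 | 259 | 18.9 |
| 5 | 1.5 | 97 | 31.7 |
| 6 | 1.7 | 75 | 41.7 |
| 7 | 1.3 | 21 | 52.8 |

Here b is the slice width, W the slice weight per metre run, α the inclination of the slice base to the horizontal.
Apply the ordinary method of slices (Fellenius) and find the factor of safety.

Ordinary method of slices: FS = Σ[c'·Δl_i + (W_i cosα_i)·tanφ'] / Σ W_i sinα_i, with Δl_i = b_i / cosα_i.
Slice 1: Δl = 2.0/cos(-7.7°) = 2.018 m; N'_1 = 44·cos(-7.7°) = 43.6; c'Δl = 10.90; W sinα = -5.9
Slice 2: Δl = 1.3/cos0.6° = 1.300 m; N'_2 = 71·cos0.6° = 71.0; c'Δl = 7.02; W sinα = 0.7
Slice 3: Δl = 1.4/cos7.3° = 1.411 m; N'_3 = 110·cos7.3° = 109.1; c'Δl = 7.62; W sinα = 14.0
Slice 4: Δl = 3.1/cos18.9° = 3.277 m; N'_4 = 259·cos18.9° = 245.0; c'Δl = 17.69; W sinα = 83.9
Slice 5: Δl = 1.5/cos31.7° = 1.763 m; N'_5 = 97·cos31.7° = 82.5; c'Δl = 9.52; W sinα = 51.0
Slice 6: Δl = 1.7/cos41.7° = 2.277 m; N'_6 = 75·cos41.7° = 56.0; c'Δl = 12.30; W sinα = 49.9
Slice 7: Δl = 1.3/cos52.8° = 2.150 m; N'_7 = 21·cos52.8° = 12.7; c'Δl = 11.61; W sinα = 16.7
Σc'Δl = 76.7 kN/m; ΣN' = 620.0 kN/m; ΣW sinα = 210.3 kN/m
Resisting = 76.7 + 620.0·tan22.6° = 76.7 + 258.1 = 334.7 kN/m
FS = 334.7 / 210.3 = 1.592

FS = 1.59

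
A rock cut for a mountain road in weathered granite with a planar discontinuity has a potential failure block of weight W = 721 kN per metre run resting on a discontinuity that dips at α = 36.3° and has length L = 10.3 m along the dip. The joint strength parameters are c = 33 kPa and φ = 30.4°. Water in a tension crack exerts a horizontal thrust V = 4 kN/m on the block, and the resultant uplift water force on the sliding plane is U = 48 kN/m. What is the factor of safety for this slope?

FS = 1.51

Resolving the block weight along and normal to the plane and applying the Mohr–Coulomb strength on the joint:
N' = W cosα − U − V sinα = 721·cos36.3° − 48 − 4·sin36.3° = 530.7 kN/m
Driving force T = W sinα + V cosα = 721·sin36.3° + 4·cos36.3° = 430.1 kN/m
Resisting force R = c·L + N'·tanφ = 33·10.3 + 530.7·tan30.4° = 339.9 + 311.4 = 651.3 kN/m
FS = R / T = 651.3 / 430.1 = 1.514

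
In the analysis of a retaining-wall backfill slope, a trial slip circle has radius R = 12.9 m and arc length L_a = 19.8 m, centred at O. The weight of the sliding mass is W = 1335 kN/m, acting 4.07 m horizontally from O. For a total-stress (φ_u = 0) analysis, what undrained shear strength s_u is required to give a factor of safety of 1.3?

FS = s_u·L_a·R / (W·d), so s_u = FS·W·d / (L_a·R).
s_u = 1.3·1335·4.07 / (19.80·12.9) = 7063.5 / 255.42 = 27.65 kPa

s_u = 27.7 kPa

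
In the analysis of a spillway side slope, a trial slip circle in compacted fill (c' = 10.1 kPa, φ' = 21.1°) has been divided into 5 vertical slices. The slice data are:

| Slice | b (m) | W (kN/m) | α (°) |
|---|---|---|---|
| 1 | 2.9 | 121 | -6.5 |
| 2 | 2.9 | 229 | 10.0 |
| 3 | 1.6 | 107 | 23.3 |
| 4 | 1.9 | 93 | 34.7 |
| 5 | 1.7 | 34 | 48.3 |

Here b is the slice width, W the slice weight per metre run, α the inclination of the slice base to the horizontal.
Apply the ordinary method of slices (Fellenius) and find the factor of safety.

FS = 2.29

Ordinary method of slices: FS = Σ[c'·Δl_i + (W_i cosα_i)·tanφ'] / Σ W_i sinα_i, with Δl_i = b_i / cosα_i.
Slice 1: Δl = 2.9/cos(-6.5°) = 2.919 m; N'_1 = 121·cos(-6.5°) = 120.2; c'Δl = 29.48; W sinα = -13.7
Slice 2: Δl = 2.9/cos10.0° = 2.945 m; N'_2 = 229·cos10.0° = 225.5; c'Δl = 29.74; W sinα = 39.8
Slice 3: Δl = 1.6/cos23.3° = 1.742 m; N'_3 = 107·cos23.3° = 98.3; c'Δl = 17.59; W sinα = 42.3
Slice 4: Δl = 1.9/cos34.7° = 2.311 m; N'_4 = 93·cos34.7° = 76.5; c'Δl = 23.34; W sinα = 52.9
Slice 5: Δl = 1.7/cos48.3° = 2.556 m; N'_5 = 34·cos48.3° = 22.6; c'Δl = 25.81; W sinα = 25.4
Σc'Δl = 126.0 kN/m; ΣN' = 543.1 kN/m; ΣW sinα = 146.7 kN/m
Resisting = 126.0 + 543.1·tan21.1° = 126.0 + 209.6 = 335.5 kN/m
FS = 335.5 / 146.7 = 2.287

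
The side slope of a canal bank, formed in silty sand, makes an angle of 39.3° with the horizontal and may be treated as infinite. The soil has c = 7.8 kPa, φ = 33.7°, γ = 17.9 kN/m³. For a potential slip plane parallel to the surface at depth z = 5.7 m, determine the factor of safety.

For an infinite slope with a slip plane parallel to the surface (no pore pressure): FS = [c + γz cos²β tanφ] / [γz sinβ cosβ].
γz = 17.9·5.7 = 102.03 kN/m²
Numerator = 7.8 + 102.03·cos²39.3°·tan33.7° = 7.8 + 102.03·0.5988·0.6669 = 48.548 kPa
Denominator = 102.03·sin39.3°·cos39.3° = 102.03·0.6334·0.7738 = 50.009 kPa
FS = 48.548 / 50.009 = 0.971

FS = 0.97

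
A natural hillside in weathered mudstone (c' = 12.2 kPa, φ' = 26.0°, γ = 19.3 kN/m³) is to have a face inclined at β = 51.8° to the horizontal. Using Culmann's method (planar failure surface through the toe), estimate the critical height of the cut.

Culmann's analysis gives the critical failure plane at α_cr = (β + φ')/2 = (51.8 + 26.0)/2 = 38.9°, and the critical height
H_c = (4c'/γ) · sinβ cosφ' / [1 − cos(β − φ')]
    = (4·12.2/19.3) · sin51.8°·cos26.0° / [1 − cos(25.8°)]
    = 2.528 · 0.7859·0.8988 / [1 − 0.9003]
    = 2.528 · 0.7063 / 0.0997
    = 17.92 m

H_c = 17.92 m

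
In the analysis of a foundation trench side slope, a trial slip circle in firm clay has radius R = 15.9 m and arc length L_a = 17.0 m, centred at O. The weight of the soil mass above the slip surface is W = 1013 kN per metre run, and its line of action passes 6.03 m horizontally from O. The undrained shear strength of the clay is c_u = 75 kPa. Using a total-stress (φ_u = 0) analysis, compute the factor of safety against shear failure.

FS = 3.32

Taking moments about the centre O, the resisting moment is provided by the undrained shear strength acting along the arc:
M_R = c_u·L_a·R = 75·17.00·15.9 = 20272.5 kN·m/m
M_D = W·d = 1013·6.03 = 6108.4 kN·m/m
FS = M_R / M_D = 20272.5 / 6108.4 = 3.319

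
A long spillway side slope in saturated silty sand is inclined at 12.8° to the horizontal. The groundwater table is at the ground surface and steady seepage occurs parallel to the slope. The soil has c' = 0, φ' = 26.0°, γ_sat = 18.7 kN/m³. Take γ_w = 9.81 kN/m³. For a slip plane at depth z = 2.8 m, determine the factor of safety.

With seepage parallel to the slope and the water table at the surface, the effective normal stress on the slip plane uses the buoyant unit weight γ' = γ_sat − γ_w while the driving shear stress uses γ_sat:
FS = [c' + γ' z cos²β tanφ'] / [γ_sat z sinβ cosβ]
(For c' = 0 this reduces to FS = (γ'/γ_sat)·tanφ'/tanβ.)
γ' = 18.7 − 9.81 = 8.89 kN/m³
Numerator = 0.0 + 8.89·2.8·cos²12.8°·tan26.0° = 0.0 + 8.89·2.8·0.9509·0.4877 = 11.545 kPa
Denominator = 18.7·2.8·sin12.8°·cos12.8° = 18.7·2.8·0.2215·0.9751 = 11.312 kPa
FS = 11.545 / 11.312 = 1.021

FS = 1.02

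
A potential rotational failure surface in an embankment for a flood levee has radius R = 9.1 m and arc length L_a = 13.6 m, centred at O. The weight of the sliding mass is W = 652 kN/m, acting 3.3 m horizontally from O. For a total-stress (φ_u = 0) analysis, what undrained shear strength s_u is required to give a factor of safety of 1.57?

FS = s_u·L_a·R / (W·d), so s_u = FS·W·d / (L_a·R).
s_u = 1.57·652·3.3 / (13.60·9.1) = 3378.0 / 123.76 = 27.29 kPa

s_u = 27.3 kPa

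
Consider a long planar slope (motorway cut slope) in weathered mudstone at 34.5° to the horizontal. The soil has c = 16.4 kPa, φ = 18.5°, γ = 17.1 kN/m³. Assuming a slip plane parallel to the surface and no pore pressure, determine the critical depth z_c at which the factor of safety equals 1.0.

Setting FS = 1.00 in FS = [c + γz cos²β tanφ] / [γz sinβ cosβ] and solving for z:
z = c / [γ cosβ (FS·sinβ − cosβ·tanφ)]
  = 16.4 / [17.1·cos34.5°·(1.00·sin34.5° − cos34.5°·tan18.5°)]
  = 16.4 / [17.1·0.8241·(1.00·0.5664 − 0.8241·0.3346)]
  = 16.4 / 4.0961 = 4.004 m

z_c = 4.00 m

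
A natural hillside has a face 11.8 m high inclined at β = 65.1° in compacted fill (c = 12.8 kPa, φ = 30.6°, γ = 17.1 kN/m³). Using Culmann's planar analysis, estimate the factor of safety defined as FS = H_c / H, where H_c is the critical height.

FS = 1.13

H_c = (4c/γ) · sinβ cosφ / [1 − cos(β − φ)]
    = (4·12.8/17.1) · sin65.1°·cos30.6° / [1 − cos34.5°]
    = 2.994 · 0.7807 / 0.1759 = 13.29 m
FS = H_c / H = 13.29 / 11.8 = 1.126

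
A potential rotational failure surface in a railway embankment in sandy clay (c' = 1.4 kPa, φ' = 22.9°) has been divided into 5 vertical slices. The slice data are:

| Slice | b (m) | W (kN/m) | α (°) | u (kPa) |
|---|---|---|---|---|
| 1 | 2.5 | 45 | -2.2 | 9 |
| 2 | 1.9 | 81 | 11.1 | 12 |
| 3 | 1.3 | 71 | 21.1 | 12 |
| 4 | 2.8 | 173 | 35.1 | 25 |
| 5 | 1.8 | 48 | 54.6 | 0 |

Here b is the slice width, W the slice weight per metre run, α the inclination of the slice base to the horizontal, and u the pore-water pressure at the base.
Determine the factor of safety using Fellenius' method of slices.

Ordinary method of slices: FS = Σ[c'·Δl_i + (W_i cosα_i − u_i·Δl_i)·tanφ'] / Σ W_i sinα_i, with Δl_i = b_i / cosα_i.
Slice 1: Δl = 2.5/cos(-2.2°) = 2.502 m; N'_1 = 45·cos(-2.2°) − 9·2.502 = 22.5; c'Δl = 3.50; W sinα = -1.7
Slice 2: Δl = 1.9/cos11.1° = 1.936 m; N'_2 = 81·cos11.1° − 12·1.936 = 56.3; c'Δl = 2.71; W sinα = 15.6
Slice 3: Δl = 1.3/cos21.1° = 1.393 m; N'_3 = 71·cos21.1° − 12·1.393 = 49.5; c'Δl = 1.95; W sinα = 25.6
Slice 4: Δl = 2.8/cos35.1° = 3.422 m; N'_4 = 173·cos35.1° − 25·3.422 = 56.0; c'Δl = 4.79; W sinα = 99.5
Slice 5: Δl = 1.8/cos54.6° = 3.107 m; N'_5 = 48·cos54.6° − 0·3.107 = 27.8; c'Δl = 4.35; W sinα = 39.1
Σc'Δl = 17.3 kN/m; ΣN' = 212.0 kN/m; ΣW sinα = 178.0 kN/m
Resisting = 17.3 + 212.0·tan22.9° = 17.3 + 89.6 = 106.9 kN/m
FS = 106.9 / 178.0 = 0.600

FS = 0.60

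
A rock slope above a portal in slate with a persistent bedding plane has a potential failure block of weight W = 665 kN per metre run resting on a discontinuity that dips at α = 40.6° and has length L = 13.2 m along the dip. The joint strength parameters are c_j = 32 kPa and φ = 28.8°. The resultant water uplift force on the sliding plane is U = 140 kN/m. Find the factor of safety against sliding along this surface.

Resolving the block weight along and normal to the plane and applying the Mohr–Coulomb strength on the joint:
N' = W cosα − U = 665·cos40.6° − 140 = 364.9 kN/m
Driving force T = W sinα = 665·sin40.6° = 432.8 kN/m
Resisting force R = c_j·L + N'·tanφ = 32·13.2 + 364.9·tan28.8° = 422.4 + 200.6 = 623.0 kN/m
FS = R / T = 623.0 / 432.8 = 1.440

FS = 1.44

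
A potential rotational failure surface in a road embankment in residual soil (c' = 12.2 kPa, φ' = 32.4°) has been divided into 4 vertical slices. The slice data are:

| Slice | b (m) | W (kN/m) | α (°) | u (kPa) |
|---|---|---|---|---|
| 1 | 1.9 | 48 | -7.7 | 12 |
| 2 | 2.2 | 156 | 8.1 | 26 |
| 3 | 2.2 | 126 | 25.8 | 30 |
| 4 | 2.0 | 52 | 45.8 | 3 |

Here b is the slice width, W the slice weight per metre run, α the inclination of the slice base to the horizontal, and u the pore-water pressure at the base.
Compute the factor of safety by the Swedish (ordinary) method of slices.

FS = 2.19

Ordinary method of slices: FS = Σ[c'·Δl_i + (W_i cosα_i − u_i·Δl_i)·tanφ'] / Σ W_i sinα_i, with Δl_i = b_i / cosα_i.
Slice 1: Δl = 1.9/cos(-7.7°) = 1.917 m; N'_1 = 48·cos(-7.7°) − 12·1.917 = 24.6; c'Δl = 23.39; W sinα = -6.4
Slice 2: Δl = 2.2/cos8.1° = 2.222 m; N'_2 = 156·cos8.1° − 26·2.222 = 96.7; c'Δl = 27.11; W sinα = 22.0
Slice 3: Δl = 2.2/cos25.8° = 2.444 m; N'_3 = 126·cos25.8° − 30·2.444 = 40.1; c'Δl = 29.81; W sinα = 54.8
Slice 4: Δl = 2.0/cos45.8° = 2.869 m; N'_4 = 52·cos45.8° − 3·2.869 = 27.6; c'Δl = 35.00; W sinα = 37.3
Σc'Δl = 115.3 kN/m; ΣN' = 189.0 kN/m; ΣW sinα = 107.7 kN/m
Resisting = 115.3 + 189.0·tan32.4° = 115.3 + 119.9 = 235.3 kN/m
FS = 235.3 / 107.7 = 2.185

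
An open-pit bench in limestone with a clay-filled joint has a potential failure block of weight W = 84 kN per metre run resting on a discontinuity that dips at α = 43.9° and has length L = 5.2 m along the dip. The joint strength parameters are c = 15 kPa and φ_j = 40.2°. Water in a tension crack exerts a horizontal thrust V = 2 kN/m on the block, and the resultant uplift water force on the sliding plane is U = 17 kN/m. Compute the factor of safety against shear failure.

Resolving the block weight along and normal to the plane and applying the Mohr–Coulomb strength on the joint:
N' = W cosα − U − V sinα = 84·cos43.9° − 17 − 2·sin43.9° = 42.1 kN/m
Driving force T = W sinα + V cosα = 84·sin43.9° + 2·cos43.9° = 59.7 kN/m
Resisting force R = c·L + N'·tanφ_j = 15·5.2 + 42.1·tan40.2° = 78.0 + 35.6 = 113.6 kN/m
FS = R / T = 113.6 / 59.7 = 1.903

FS = 1.90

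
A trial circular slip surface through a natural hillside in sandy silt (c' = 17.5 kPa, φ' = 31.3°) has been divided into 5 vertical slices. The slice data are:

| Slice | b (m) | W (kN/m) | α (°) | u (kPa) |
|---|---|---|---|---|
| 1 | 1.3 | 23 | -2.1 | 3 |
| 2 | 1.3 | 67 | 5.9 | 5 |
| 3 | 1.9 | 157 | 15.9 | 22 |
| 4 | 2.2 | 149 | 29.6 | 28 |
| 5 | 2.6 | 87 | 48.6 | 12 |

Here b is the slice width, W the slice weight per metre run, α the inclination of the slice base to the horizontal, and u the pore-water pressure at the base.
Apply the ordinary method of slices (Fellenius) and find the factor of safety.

FS = 1.86

Ordinary method of slices: FS = Σ[c'·Δl_i + (W_i cosα_i − u_i·Δl_i)·tanφ'] / Σ W_i sinα_i, with Δl_i = b_i / cosα_i.
Slice 1: Δl = 1.3/cos(-2.1°) = 1.301 m; N'_1 = 23·cos(-2.1°) − 3·1.301 = 19.1; c'Δl = 22.77; W sinα = -0.8
Slice 2: Δl = 1.3/cos5.9° = 1.307 m; N'_2 = 67·cos5.9° − 5·1.307 = 60.1; c'Δl = 22.87; W sinα = 6.9
Slice 3: Δl = 1.9/cos15.9° = 1.976 m; N'_3 = 157·cos15.9° − 22·1.976 = 107.5; c'Δl = 34.57; W sinα = 43.0
Slice 4: Δl = 2.2/cos29.6° = 2.530 m; N'_4 = 149·cos29.6° − 28·2.530 = 58.7; c'Δl = 44.28; W sinα = 73.6
Slice 5: Δl = 2.6/cos48.6° = 3.932 m; N'_5 = 87·cos48.6° − 12·3.932 = 10.4; c'Δl = 68.80; W sinα = 65.3
Σc'Δl = 193.3 kN/m; ΣN' = 255.8 kN/m; ΣW sinα = 187.9 kN/m
Resisting = 193.3 + 255.8·tan31.3° = 193.3 + 155.5 = 348.8 kN/m
FS = 348.8 / 187.9 = 1.856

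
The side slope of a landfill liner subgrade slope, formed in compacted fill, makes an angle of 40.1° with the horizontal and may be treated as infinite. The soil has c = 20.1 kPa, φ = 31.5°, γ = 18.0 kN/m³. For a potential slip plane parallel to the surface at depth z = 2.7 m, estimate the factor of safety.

FS = 1.57

For an infinite slope with a slip plane parallel to the surface (no pore pressure): FS = [c + γz cos²β tanφ] / [γz sinβ cosβ].
γz = 18.0·2.7 = 48.60 kN/m²
Numerator = 20.1 + 48.60·cos²40.1°·tan31.5° = 20.1 + 48.60·0.5851·0.6128 = 37.526 kPa
Denominator = 48.60·sin40.1°·cos40.1° = 48.60·0.6441·0.7649 = 23.945 kPa
FS = 37.526 / 23.945 = 1.567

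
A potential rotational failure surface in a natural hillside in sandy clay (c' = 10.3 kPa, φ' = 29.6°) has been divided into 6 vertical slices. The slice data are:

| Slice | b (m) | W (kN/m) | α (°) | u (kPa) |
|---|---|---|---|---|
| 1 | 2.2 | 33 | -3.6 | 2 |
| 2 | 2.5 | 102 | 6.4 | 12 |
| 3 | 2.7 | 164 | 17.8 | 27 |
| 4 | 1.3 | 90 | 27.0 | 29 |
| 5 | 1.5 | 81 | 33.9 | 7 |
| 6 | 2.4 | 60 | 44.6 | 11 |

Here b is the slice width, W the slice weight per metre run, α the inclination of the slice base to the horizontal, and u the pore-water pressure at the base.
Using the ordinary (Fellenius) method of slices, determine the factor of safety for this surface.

Ordinary method of slices: FS = Σ[c'·Δl_i + (W_i cosα_i − u_i·Δl_i)·tanφ'] / Σ W_i sinα_i, with Δl_i = b_i / cosα_i.
Slice 1: Δl = 2.2/cos(-3.6°) = 2.204 m; N'_1 = 33·cos(-3.6°) − 2·2.204 = 28.5; c'Δl = 22.70; W sinα = -2.1
Slice 2: Δl = 2.5/cos6.4° = 2.516 m; N'_2 = 102·cos6.4° − 12·2.516 = 71.2; c'Δl = 25.91; W sinα = 11.4
Slice 3: Δl = 2.7/cos17.8° = 2.836 m; N'_3 = 164·cos17.8° − 27·2.836 = 79.6; c'Δl = 29.21; W sinα = 50.1
Slice 4: Δl = 1.3/cos27.0° = 1.459 m; N'_4 = 90·cos27.0° − 29·1.459 = 37.9; c'Δl = 15.03; W sinα = 40.9
Slice 5: Δl = 1.5/cos33.9° = 1.807 m; N'_5 = 81·cos33.9° − 7·1.807 = 54.6; c'Δl = 18.61; W sinα = 45.2
Slice 6: Δl = 2.4/cos44.6° = 3.371 m; N'_6 = 60·cos44.6° − 11·3.371 = 5.6; c'Δl = 34.72; W sinα = 42.1
Σc'Δl = 146.2 kN/m; ΣN' = 277.4 kN/m; ΣW sinα = 187.6 kN/m
Resisting = 146.2 + 277.4·tan29.6° = 146.2 + 157.6 = 303.8 kN/m
FS = 303.8 / 187.6 = 1.619

FS = 1.62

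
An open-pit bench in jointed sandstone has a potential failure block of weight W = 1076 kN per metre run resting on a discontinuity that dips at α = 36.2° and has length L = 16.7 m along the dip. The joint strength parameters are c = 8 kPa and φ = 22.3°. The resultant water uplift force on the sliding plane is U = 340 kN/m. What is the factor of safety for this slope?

FS = 0.55

Resolving the block weight along and normal to the plane and applying the Mohr–Coulomb strength on the joint:
N' = W cosα − U = 1076·cos36.2° − 340 = 528.3 kN/m
Driving force T = W sinα = 1076·sin36.2° = 635.5 kN/m
Resisting force R = c·L + N'·tanφ = 8·16.7 + 528.3·tan22.3° = 133.6 + 216.7 = 350.3 kN/m
FS = R / T = 350.3 / 635.5 = 0.551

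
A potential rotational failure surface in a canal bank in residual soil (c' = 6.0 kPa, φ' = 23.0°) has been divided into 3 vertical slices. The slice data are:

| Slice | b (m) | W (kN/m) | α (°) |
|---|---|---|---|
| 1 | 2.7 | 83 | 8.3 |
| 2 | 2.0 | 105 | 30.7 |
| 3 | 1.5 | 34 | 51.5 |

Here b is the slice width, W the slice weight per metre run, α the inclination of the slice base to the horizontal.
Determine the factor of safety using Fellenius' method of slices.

Ordinary method of slices: FS = Σ[c'·Δl_i + (W_i cosα_i)·tanφ'] / Σ W_i sinα_i, with Δl_i = b_i / cosα_i.
Slice 1: Δl = 2.7/cos8.3° = 2.729 m; N'_1 = 83·cos8.3° = 82.1; c'Δl = 16.37; W sinα = 12.0
Slice 2: Δl = 2.0/cos30.7° = 2.326 m; N'_2 = 105·cos30.7° = 90.3; c'Δl = 13.96; W sinα = 53.6
Slice 3: Δl = 1.5/cos51.5° = 2.410 m; N'_3 = 34·cos51.5° = 21.2; c'Δl = 14.46; W sinα = 26.6
Σc'Δl = 44.8 kN/m; ΣN' = 193.6 kN/m; ΣW sinα = 92.2 kN/m
Resisting = 44.8 + 193.6·tan23.0° = 44.8 + 82.2 = 127.0 kN/m
FS = 127.0 / 92.2 = 1.377

FS = 1.38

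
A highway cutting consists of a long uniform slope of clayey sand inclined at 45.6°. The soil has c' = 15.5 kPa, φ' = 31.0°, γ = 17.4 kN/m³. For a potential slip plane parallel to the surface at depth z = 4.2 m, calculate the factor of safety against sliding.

For an infinite slope with a slip plane parallel to the surface (no pore pressure): FS = [c' + γz cos²β tanφ'] / [γz sinβ cosβ].
γz = 17.4·4.2 = 73.08 kN/m²
Numerator = 15.5 + 73.08·cos²45.6°·tan31.0° = 15.5 + 73.08·0.4895·0.6009 = 36.996 kPa
Denominator = 73.08·sin45.6°·cos45.6° = 73.08·0.7145·0.6997 = 36.532 kPa
FS = 36.996 / 36.532 = 1.013

FS = 1.01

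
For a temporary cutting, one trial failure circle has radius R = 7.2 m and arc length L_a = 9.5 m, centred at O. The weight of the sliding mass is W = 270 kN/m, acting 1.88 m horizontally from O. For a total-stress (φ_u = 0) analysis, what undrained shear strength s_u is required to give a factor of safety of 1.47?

s_u = 10.9 kPa

FS = s_u·L_a·R / (W·d), so s_u = FS·W·d / (L_a·R).
s_u = 1.47·270·1.88 / (9.50·7.2) = 746.2 / 68.40 = 10.91 kPa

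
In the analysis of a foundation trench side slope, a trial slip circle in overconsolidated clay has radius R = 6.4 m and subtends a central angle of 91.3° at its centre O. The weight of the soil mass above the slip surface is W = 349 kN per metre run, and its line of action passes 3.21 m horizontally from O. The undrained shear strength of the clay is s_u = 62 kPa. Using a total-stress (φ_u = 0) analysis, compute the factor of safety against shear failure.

Taking moments about the centre O, the resisting moment is provided by the undrained shear strength acting along the arc:
Arc length L_a = R·θ = 6.4·(91.3°·π/180) = 6.4·1.5935 = 10.20 m
M_R = s_u·L_a·R = 62·10.20·6.4 = 4046.7 kN·m/m
M_D = W·d = 349·3.21 = 1120.3 kN·m/m
FS = M_R / M_D = 4046.7 / 1120.3 = 3.612

FS = 3.61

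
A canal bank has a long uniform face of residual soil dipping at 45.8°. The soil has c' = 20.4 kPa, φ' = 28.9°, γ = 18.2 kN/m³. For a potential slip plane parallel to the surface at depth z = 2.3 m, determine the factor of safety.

For an infinite slope with a slip plane parallel to the surface (no pore pressure): FS = [c' + γz cos²β tanφ'] / [γz sinβ cosβ].
γz = 18.2·2.3 = 41.86 kN/m²
Numerator = 20.4 + 41.86·cos²45.8°·tan28.9° = 20.4 + 41.86·0.4860·0.5520 = 31.631 kPa
Denominator = 41.86·sin45.8°·cos45.8° = 41.86·0.7169·0.6972 = 20.922 kPa
FS = 31.631 / 20.922 = 1.512

FS = 1.51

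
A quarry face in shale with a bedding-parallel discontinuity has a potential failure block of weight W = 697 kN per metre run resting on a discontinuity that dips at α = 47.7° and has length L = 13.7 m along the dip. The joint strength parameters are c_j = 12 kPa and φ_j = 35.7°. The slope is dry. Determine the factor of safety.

FS = 0.97

Resolving the block weight along and normal to the plane and applying the Mohr–Coulomb strength on the joint:
N' = W cosα = 697·cos47.7° = 469.1 kN/m
Driving force T = W sinα = 697·sin47.7° = 515.5 kN/m
Resisting force R = c_j·L + N'·tanφ_j = 12·13.7 + 469.1·tan35.7° = 164.4 + 337.1 = 501.5 kN/m
FS = R / T = 501.5 / 515.5 = 0.973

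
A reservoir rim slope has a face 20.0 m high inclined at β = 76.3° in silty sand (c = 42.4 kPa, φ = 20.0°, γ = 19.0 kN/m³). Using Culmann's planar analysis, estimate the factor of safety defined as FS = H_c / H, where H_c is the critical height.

H_c = (4c/γ) · sinβ cosφ / [1 − cos(β − φ)]
    = (4·42.4/19.0) · sin76.3°·cos20.0° / [1 − cos56.3°]
    = 8.926 · 0.9130 / 0.4452 = 18.31 m
FS = H_c / H = 18.31 / 20.0 = 0.915

FS = 0.92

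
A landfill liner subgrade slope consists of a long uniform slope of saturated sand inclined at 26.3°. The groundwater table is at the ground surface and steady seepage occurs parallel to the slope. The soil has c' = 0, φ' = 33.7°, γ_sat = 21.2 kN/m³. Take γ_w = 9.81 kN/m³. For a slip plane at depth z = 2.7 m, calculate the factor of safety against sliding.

FS = 0.72

With seepage parallel to the slope and the water table at the surface, the effective normal stress on the slip plane uses the buoyant unit weight γ' = γ_sat − γ_w while the driving shear stress uses γ_sat:
FS = [c' + γ' z cos²β tanφ'] / [γ_sat z sinβ cosβ]
(For c' = 0 this reduces to FS = (γ'/γ_sat)·tanφ'/tanβ.)
γ' = 21.2 − 9.81 = 11.39 kN/m³
Numerator = 0.0 + 11.39·2.7·cos²26.3°·tan33.7° = 0.0 + 11.39·2.7·0.8037·0.6669 = 16.483 kPa
Denominator = 21.2·2.7·sin26.3°·cos26.3° = 21.2·2.7·0.4431·0.8965 = 22.736 kPa
FS = 16.483 / 22.736 = 0.725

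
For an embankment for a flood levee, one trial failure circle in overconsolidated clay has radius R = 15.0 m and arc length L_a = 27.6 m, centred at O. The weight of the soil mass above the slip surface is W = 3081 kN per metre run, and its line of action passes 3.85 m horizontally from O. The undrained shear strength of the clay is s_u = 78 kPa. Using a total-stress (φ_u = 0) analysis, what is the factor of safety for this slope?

FS = 2.72

Taking moments about the centre O, the resisting moment is provided by the undrained shear strength acting along the arc:
M_R = s_u·L_a·R = 78·27.60·15.0 = 32292.0 kN·m/m
M_D = W·d = 3081·3.85 = 11861.9 kN·m/m
FS = M_R / M_D = 32292.0 / 11861.9 = 2.722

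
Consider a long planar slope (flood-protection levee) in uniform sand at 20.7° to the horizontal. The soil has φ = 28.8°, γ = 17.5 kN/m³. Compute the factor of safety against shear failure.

For a dry cohesionless infinite slope the factor of safety is FS = tanφ / tanβ.
FS = tan28.8° / tan20.7° = 0.5498 / 0.3779 = 1.455

FS = 1.45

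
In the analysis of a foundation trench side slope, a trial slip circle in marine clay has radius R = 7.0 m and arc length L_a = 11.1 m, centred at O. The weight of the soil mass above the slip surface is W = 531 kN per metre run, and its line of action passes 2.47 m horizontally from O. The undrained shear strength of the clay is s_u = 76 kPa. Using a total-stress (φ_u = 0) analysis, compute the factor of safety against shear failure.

FS = 4.50

Taking moments about the centre O, the resisting moment is provided by the undrained shear strength acting along the arc:
M_R = s_u·L_a·R = 76·11.10·7.0 = 5905.2 kN·m/m
M_D = W·d = 531·2.47 = 1311.6 kN·m/m
FS = M_R / M_D = 5905.2 / 1311.6 = 4.502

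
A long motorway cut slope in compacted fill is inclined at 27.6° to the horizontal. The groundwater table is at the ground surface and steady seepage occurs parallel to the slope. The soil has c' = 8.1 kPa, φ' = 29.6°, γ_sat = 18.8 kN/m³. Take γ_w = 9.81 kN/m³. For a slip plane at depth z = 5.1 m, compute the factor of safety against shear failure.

With seepage parallel to the slope and the water table at the surface, the effective normal stress on the slip plane uses the buoyant unit weight γ' = γ_sat − γ_w while the driving shear stress uses γ_sat:
FS = [c' + γ' z cos²β tanφ'] / [γ_sat z sinβ cosβ]
γ' = 18.8 − 9.81 = 8.99 kN/m³
Numerator = 8.1 + 8.99·5.1·cos²27.6°·tan29.6° = 8.1 + 8.99·5.1·0.7854·0.5681 = 28.555 kPa
Denominator = 18.8·5.1·sin27.6°·cos27.6° = 18.8·5.1·0.4633·0.8862 = 39.366 kPa
FS = 28.555 / 39.366 = 0.725

FS = 0.73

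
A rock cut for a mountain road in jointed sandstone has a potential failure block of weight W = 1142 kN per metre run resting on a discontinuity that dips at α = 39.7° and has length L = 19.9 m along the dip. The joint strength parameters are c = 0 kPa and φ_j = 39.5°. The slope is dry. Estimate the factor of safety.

Resolving the block weight along and normal to the plane and applying the Mohr–Coulomb strength on the joint:
N' = W cosα = 1142·cos39.7° = 878.7 kN/m
Driving force T = W sinα = 1142·sin39.7° = 729.5 kN/m
Resisting force R = c·L + N'·tanφ_j = 0·19.9 + 878.7·tan39.5° = 0.0 + 724.3 = 724.3 kN/m
FS = R / T = 724.3 / 729.5 = 0.993

FS = 0.99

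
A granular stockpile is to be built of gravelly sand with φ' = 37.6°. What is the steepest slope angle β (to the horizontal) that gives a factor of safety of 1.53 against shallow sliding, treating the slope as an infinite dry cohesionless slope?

For an infinite dry cohesionless slope FS = tanφ'/tanβ, so tanβ = tanφ' / FS.
tanβ = tan37.6° / 1.53 = 0.7701 / 1.53 = 0.5033
β = arctan(0.5033) = 26.72°

β = 26.7°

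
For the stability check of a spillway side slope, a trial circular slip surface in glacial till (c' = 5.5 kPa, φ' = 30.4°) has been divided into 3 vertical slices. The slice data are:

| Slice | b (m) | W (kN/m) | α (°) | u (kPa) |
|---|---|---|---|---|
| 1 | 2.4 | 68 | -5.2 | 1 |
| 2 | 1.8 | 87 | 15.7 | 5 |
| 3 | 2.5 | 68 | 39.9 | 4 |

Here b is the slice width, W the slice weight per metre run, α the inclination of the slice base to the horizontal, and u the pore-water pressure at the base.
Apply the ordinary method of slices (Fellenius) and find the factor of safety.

FS = 2.40

Ordinary method of slices: FS = Σ[c'·Δl_i + (W_i cosα_i − u_i·Δl_i)·tanφ'] / Σ W_i sinα_i, with Δl_i = b_i / cosα_i.
Slice 1: Δl = 2.4/cos(-5.2°) = 2.410 m; N'_1 = 68·cos(-5.2°) − 1·2.410 = 65.3; c'Δl = 13.25; W sinα = -6.2
Slice 2: Δl = 1.8/cos15.7° = 1.870 m; N'_2 = 87·cos15.7° − 5·1.870 = 74.4; c'Δl = 10.28; W sinα = 23.5
Slice 3: Δl = 2.5/cos39.9° = 3.259 m; N'_3 = 68·cos39.9° − 4·3.259 = 39.1; c'Δl = 17.92; W sinα = 43.6
Σc'Δl = 41.5 kN/m; ΣN' = 178.8 kN/m; ΣW sinα = 61.0 kN/m
Resisting = 41.5 + 178.8·tan30.4° = 41.5 + 104.9 = 146.4 kN/m
FS = 146.4 / 61.0 = 2.400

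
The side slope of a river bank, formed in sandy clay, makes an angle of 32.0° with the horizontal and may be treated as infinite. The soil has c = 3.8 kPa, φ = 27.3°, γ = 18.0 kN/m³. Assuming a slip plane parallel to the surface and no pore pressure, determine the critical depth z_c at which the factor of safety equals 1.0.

Setting FS = 1.00 in FS = [c + γz cos²β tanφ] / [γz sinβ cosβ] and solving for z:
z = c / [γ cosβ (FS·sinβ − cosβ·tanφ)]
  = 3.8 / [18.0·cos32.0°·(1.00·sin32.0° − cos32.0°·tan27.3°)]
  = 3.8 / [18.0·0.8480·(1.00·0.5299 − 0.8480·0.5161)]
  = 3.8 / 1.4076 = 2.700 m

z_c = 2.70 m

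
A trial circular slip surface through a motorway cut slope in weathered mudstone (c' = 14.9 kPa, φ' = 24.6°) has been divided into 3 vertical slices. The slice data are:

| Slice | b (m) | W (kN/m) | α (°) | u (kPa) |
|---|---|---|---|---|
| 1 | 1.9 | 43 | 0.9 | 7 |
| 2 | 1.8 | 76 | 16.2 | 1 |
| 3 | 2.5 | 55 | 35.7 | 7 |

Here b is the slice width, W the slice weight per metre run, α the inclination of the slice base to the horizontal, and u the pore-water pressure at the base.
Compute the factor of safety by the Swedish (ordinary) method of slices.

Ordinary method of slices: FS = Σ[c'·Δl_i + (W_i cosα_i − u_i·Δl_i)·tanφ'] / Σ W_i sinα_i, with Δl_i = b_i / cosα_i.
Slice 1: Δl = 1.9/cos0.9° = 1.900 m; N'_1 = 43·cos0.9° − 7·1.900 = 29.7; c'Δl = 28.31; W sinα = 0.7
Slice 2: Δl = 1.8/cos16.2° = 1.874 m; N'_2 = 76·cos16.2° − 1·1.874 = 71.1; c'Δl = 27.93; W sinα = 21.2
Slice 3: Δl = 2.5/cos35.7° = 3.079 m; N'_3 = 55·cos35.7° − 7·3.079 = 23.1; c'Δl = 45.87; W sinα = 32.1
Σc'Δl = 102.1 kN/m; ΣN' = 123.9 kN/m; ΣW sinα = 54.0 kN/m
Resisting = 102.1 + 123.9·tan24.6° = 102.1 + 56.7 = 158.8 kN/m
FS = 158.8 / 54.0 = 2.943

FS = 2.94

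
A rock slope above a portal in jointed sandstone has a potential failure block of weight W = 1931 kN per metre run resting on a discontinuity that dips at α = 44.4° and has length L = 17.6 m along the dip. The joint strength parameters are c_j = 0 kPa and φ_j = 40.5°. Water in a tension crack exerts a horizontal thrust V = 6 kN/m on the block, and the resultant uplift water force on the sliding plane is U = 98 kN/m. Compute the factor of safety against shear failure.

FS = 0.80

Resolving the block weight along and normal to the plane and applying the Mohr–Coulomb strength on the joint:
N' = W cosα − U − V sinα = 1931·cos44.4° − 98 − 6·sin44.4° = 1277.4 kN/m
Driving force T = W sinα + V cosα = 1931·sin44.4° + 6·cos44.4° = 1355.3 kN/m
Resisting force R = c_j·L + N'·tanφ_j = 0·17.6 + 1277.4·tan40.5° = 0.0 + 1091.0 = 1091.0 kN/m
FS = R / T = 1091.0 / 1355.3 = 0.805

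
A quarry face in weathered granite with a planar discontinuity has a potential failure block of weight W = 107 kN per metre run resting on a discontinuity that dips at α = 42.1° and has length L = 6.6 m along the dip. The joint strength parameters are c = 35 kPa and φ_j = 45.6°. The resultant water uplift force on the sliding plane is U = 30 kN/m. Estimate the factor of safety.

Resolving the block weight along and normal to the plane and applying the Mohr–Coulomb strength on the joint:
N' = W cosα − U = 107·cos42.1° − 30 = 49.4 kN/m
Driving force T = W sinα = 107·sin42.1° = 71.7 kN/m
Resisting force R = c·L + N'·tanφ_j = 35·6.6 + 49.4·tan45.6° = 231.0 + 50.4 = 281.4 kN/m
FS = R / T = 281.4 / 71.7 = 3.923

FS = 3.92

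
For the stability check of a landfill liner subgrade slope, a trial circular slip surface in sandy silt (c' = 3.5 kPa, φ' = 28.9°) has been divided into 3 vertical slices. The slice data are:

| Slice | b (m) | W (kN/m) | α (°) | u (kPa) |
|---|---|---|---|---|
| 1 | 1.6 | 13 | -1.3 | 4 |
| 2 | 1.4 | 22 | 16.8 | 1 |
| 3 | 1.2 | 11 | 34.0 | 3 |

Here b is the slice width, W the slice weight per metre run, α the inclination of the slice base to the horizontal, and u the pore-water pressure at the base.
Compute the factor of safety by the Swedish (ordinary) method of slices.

Ordinary method of slices: FS = Σ[c'·Δl_i + (W_i cosα_i − u_i·Δl_i)·tanφ'] / Σ W_i sinα_i, with Δl_i = b_i / cosα_i.
Slice 1: Δl = 1.6/cos(-1.3°) = 1.600 m; N'_1 = 13·cos(-1.3°) − 4·1.600 = 6.6; c'Δl = 5.60; W sinα = -0.3
Slice 2: Δl = 1.4/cos16.8° = 1.462 m; N'_2 = 22·cos16.8° − 1·1.462 = 19.6; c'Δl = 5.12; W sinα = 6.4
Slice 3: Δl = 1.2/cos34.0° = 1.447 m; N'_3 = 11·cos34.0° − 3·1.447 = 4.8; c'Δl = 5.07; W sinα = 6.2
Σc'Δl = 15.8 kN/m; ΣN' = 31.0 kN/m; ΣW sinα = 12.2 kN/m
Resisting = 15.8 + 31.0·tan28.9° = 15.8 + 17.1 = 32.9 kN/m
FS = 32.9 / 12.2 = 2.692

FS = 2.69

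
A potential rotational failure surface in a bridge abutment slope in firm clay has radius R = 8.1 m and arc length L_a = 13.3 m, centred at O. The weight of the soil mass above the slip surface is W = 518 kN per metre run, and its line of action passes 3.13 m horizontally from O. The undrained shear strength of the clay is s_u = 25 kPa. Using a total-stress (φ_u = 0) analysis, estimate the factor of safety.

FS = 1.66

Taking moments about the centre O, the resisting moment is provided by the undrained shear strength acting along the arc:
M_R = s_u·L_a·R = 25·13.30·8.1 = 2693.2 kN·m/m
M_D = W·d = 518·3.13 = 1621.3 kN·m/m
FS = M_R / M_D = 2693.2 / 1621.3 = 1.661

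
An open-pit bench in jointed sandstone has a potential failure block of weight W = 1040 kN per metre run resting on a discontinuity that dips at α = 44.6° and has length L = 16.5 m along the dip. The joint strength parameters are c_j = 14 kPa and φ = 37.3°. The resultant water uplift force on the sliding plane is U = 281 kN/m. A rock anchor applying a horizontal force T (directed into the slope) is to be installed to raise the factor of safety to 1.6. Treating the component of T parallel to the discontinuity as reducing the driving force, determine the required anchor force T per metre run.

Resolving forces along and normal to the sliding plane, with the horizontal anchor force T adding T·sinα to the effective normal force and T·cosα acting up the plane against the driving force:
FS = [c_jL + (W cosα − U + T sinα) tanφ] / [W sinα − T cosα]
Without the anchor: N' = 459.5 kN/m, driving T_d = 730.2 kN/m, resisting R = 14·16.5 + 459.5·tan37.3° = 581.1 kN/m, FS = 0.80.
Setting FS = 1.6 and solving for T:
1.6·(730.2 − T cos44.6°) = 581.1 + T sin44.6°·tan37.3°
T·(sin44.6°·tan37.3° + 1.6·cos44.6°) = 1.6·730.2 − 581.1
T·(0.7022·0.7618 + 1.6·0.7120) = 1168.4 − 581.1 = 587.3
T·1.6741 = 587.3
T = 350.8 kN/m

T = 351 kN/m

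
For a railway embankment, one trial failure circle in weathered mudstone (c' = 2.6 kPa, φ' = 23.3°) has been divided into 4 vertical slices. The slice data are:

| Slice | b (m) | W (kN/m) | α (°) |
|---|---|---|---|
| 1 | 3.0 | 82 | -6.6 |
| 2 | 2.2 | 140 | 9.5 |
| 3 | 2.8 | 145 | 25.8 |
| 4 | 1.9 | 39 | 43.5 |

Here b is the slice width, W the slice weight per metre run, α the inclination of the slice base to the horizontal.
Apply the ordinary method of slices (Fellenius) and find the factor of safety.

Ordinary method of slices: FS = Σ[c'·Δl_i + (W_i cosα_i)·tanφ'] / Σ W_i sinα_i, with Δl_i = b_i / cosα_i.
Slice 1: Δl = 3.0/cos(-6.6°) = 3.020 m; N'_1 = 82·cos(-6.6°) = 81.5; c'Δl = 7.85; W sinα = -9.4
Slice 2: Δl = 2.2/cos9.5° = 2.231 m; N'_2 = 140·cos9.5° = 138.1; c'Δl = 5.80; W sinα = 23.1
Slice 3: Δl = 2.8/cos25.8° = 3.110 m; N'_3 = 145·cos25.8° = 130.5; c'Δl = 8.09; W sinα = 63.1
Slice 4: Δl = 1.9/cos43.5° = 2.619 m; N'_4 = 39·cos43.5° = 28.3; c'Δl = 6.81; W sinα = 26.8
Σc'Δl = 28.5 kN/m; ΣN' = 378.4 kN/m; ΣW sinα = 103.6 kN/m
Resisting = 28.5 + 378.4·tan23.3° = 28.5 + 163.0 = 191.5 kN/m
FS = 191.5 / 103.6 = 1.848

FS = 1.85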